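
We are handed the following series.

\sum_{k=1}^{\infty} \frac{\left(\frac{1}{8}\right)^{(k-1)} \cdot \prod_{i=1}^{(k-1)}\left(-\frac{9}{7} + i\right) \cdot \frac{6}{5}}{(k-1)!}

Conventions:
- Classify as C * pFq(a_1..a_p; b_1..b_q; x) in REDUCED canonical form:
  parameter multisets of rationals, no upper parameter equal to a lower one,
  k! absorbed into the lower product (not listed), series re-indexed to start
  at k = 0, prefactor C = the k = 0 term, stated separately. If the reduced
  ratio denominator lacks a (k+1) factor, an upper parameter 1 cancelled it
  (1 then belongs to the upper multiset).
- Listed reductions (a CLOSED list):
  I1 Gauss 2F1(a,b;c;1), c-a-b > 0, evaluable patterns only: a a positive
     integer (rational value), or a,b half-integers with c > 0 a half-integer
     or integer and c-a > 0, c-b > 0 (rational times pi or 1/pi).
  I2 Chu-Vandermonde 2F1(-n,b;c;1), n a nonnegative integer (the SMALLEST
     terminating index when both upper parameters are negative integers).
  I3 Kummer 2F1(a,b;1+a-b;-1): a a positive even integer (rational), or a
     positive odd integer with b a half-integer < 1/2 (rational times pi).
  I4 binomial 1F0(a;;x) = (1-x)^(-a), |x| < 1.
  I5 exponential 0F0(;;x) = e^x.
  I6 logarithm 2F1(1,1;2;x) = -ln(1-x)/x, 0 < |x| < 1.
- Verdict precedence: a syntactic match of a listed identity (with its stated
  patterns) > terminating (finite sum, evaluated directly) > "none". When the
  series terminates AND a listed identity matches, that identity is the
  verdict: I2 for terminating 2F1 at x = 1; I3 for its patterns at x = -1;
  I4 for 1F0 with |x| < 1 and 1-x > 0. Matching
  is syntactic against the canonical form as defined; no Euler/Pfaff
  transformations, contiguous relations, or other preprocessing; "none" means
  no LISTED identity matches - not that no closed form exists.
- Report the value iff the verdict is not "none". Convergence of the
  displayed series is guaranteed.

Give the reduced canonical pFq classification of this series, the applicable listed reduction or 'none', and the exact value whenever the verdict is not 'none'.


Canonical form: C = \frac{6}{5} times 1F0 with upper {-\frac{2}{7}}, lower {-}, x = \frac{1}{8}. Verdict at x = \frac{1}{8}: binomial (I4) matches (the 1F0 binomial series: exponent 2/7, x = \frac{1}{8}). Its exact value is \frac{6}{5} \cdot \left(\frac{7}{8}\right)^{\frac{2}{7}}.

Structural cue: with t_0 = \frac{6}{5}, the running product (C = 6/5, x = 1/8) telescopes to a rising factorial.
Adjacent-term ratio: r(k) = \frac{1}{8} * (k-\frac{2}{7}) / [(k+1)] - poly over poly, x = \frac{1}{8} from leading terms; C = \frac{6}{5} at k = 0.


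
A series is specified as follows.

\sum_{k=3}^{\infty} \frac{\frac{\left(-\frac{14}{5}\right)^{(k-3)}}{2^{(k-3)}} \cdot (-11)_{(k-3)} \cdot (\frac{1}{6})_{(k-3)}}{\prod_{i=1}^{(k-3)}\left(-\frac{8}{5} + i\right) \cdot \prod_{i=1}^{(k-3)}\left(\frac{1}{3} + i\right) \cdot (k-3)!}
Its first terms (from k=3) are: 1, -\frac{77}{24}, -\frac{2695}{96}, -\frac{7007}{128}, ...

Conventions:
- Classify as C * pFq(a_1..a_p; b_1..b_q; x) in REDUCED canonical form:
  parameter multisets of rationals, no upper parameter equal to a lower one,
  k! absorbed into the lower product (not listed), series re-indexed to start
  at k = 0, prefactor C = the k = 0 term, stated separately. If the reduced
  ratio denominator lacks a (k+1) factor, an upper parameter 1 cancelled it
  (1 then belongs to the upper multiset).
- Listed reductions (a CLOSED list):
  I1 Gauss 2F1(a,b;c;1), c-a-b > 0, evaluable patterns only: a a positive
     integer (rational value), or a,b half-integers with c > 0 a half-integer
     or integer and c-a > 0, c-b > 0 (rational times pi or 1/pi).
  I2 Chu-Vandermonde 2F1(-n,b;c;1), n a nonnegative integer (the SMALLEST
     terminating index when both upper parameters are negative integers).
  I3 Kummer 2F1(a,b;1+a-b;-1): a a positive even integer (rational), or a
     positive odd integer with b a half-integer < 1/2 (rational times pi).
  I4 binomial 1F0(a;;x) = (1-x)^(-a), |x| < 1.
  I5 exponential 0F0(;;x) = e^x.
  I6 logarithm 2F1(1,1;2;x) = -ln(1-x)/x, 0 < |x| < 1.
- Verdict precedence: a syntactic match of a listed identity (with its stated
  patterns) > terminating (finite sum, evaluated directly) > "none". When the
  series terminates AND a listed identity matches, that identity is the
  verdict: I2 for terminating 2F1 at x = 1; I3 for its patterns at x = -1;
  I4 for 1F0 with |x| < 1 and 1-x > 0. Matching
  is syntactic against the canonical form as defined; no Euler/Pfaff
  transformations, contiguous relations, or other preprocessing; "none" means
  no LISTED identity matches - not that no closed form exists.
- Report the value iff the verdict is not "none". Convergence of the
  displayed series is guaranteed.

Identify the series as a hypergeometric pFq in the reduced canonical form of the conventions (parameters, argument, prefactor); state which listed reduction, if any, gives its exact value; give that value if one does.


With C = 1: the canonical form is 2F2(-11, \frac{1}{6}; -\frac{3}{5}, \frac{4}{3}; -\frac{7}{5}). Verdict: terminating. (-11)_k vanishes past k = 11, leaving a 12-term sum, computed directly. Sum: -\frac{8270163103030709675}{51979639836377088}.

The tell: x = -\frac{7}{5} and the lower running product (C = 1) is a rising factorial.
Step ratio: r(k) = -\frac{7}{5} * (k-11) (k+\frac{1}{6}) / [(k-\frac{3}{5}) (k+\frac{4}{3}) (k+1)] - rational in k, leading ratio -\frac{7}{5}; with t_0 = 1, classification follows.


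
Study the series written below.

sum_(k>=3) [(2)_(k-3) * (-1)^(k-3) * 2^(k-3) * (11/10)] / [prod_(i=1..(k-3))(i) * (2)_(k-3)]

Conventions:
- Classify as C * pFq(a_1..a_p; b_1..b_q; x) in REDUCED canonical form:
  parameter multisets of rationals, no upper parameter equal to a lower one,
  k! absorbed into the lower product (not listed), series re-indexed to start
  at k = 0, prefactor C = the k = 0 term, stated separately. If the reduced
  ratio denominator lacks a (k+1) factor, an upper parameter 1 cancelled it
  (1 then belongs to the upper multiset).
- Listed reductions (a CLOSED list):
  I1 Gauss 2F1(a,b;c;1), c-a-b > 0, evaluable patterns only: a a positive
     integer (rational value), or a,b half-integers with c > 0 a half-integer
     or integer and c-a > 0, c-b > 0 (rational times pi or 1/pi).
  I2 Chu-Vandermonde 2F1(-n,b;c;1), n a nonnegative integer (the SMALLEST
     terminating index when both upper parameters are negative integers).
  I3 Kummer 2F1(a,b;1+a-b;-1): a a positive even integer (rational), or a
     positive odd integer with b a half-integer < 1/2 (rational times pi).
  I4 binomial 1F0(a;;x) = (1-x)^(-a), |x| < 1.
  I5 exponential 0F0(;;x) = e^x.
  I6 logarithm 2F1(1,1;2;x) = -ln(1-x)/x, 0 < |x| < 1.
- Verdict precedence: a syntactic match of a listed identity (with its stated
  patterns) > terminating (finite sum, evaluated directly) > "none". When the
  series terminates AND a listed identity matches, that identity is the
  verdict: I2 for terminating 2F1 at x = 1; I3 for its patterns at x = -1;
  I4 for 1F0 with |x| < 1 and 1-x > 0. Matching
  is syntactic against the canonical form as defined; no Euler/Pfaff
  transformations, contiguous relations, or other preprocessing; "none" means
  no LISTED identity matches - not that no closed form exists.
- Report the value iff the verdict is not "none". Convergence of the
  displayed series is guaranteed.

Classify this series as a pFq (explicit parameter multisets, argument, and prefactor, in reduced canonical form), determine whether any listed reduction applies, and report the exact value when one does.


Key step: with t_0 = 11/10, the product of the first k integers (C = 11/10) is k!.
Adjacent-term ratio: r(k) = (-2) * 1 / [(k+1)] - poly over poly, x = (-2) from leading terms; C = 11/10 at k = 0.

Prefactor 11/10, argument -2: 0F0 with upper {-} over lower {-}. Verdict (x = -2): the I5 exponential reduction applies (the 0F0 exponential series at x = -2). Value: (11/10) * e^(-2).


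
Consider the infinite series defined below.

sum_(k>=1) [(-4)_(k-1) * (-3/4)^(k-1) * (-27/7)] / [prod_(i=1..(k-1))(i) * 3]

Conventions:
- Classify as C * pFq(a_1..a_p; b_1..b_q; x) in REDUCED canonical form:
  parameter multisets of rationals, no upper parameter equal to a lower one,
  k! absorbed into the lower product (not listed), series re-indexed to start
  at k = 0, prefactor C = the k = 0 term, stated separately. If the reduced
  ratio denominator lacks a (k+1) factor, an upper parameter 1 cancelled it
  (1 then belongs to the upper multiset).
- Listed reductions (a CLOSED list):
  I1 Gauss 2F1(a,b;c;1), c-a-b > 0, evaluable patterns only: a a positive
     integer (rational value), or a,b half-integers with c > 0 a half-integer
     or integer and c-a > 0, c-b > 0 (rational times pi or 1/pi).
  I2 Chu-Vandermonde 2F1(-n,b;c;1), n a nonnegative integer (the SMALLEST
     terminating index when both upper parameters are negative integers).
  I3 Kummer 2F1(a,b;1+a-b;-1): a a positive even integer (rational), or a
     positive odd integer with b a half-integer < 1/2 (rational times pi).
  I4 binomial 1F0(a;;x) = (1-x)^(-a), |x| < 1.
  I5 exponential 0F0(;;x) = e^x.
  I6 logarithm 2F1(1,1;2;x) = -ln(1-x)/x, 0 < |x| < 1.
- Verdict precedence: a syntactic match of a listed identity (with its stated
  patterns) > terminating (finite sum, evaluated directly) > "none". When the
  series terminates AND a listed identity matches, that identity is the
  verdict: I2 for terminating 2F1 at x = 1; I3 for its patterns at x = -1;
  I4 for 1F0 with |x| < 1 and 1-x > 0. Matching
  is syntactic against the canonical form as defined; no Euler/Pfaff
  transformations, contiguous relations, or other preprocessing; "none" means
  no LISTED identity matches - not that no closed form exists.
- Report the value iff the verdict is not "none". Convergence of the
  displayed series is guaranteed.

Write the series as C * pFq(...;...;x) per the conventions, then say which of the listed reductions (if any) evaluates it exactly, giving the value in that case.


Classification (C = -9/7): 1F0 with upper {-4}, lower {-}, argument x = -3/4. Verdict: the binomial series (I4) fires (the 1F0 binomial series: exponent 4, x = -3/4). Hence: -3087/256.

Key step: x = (-3/4) and the product of the first k integers (C = -9/7, x = -3/4) is k!.
Term ratio: r(k) = (-3/4) * (k-4) / [(k+1)] - rational in k. x = (-3/4); t_0 = -9/7; negate the roots.


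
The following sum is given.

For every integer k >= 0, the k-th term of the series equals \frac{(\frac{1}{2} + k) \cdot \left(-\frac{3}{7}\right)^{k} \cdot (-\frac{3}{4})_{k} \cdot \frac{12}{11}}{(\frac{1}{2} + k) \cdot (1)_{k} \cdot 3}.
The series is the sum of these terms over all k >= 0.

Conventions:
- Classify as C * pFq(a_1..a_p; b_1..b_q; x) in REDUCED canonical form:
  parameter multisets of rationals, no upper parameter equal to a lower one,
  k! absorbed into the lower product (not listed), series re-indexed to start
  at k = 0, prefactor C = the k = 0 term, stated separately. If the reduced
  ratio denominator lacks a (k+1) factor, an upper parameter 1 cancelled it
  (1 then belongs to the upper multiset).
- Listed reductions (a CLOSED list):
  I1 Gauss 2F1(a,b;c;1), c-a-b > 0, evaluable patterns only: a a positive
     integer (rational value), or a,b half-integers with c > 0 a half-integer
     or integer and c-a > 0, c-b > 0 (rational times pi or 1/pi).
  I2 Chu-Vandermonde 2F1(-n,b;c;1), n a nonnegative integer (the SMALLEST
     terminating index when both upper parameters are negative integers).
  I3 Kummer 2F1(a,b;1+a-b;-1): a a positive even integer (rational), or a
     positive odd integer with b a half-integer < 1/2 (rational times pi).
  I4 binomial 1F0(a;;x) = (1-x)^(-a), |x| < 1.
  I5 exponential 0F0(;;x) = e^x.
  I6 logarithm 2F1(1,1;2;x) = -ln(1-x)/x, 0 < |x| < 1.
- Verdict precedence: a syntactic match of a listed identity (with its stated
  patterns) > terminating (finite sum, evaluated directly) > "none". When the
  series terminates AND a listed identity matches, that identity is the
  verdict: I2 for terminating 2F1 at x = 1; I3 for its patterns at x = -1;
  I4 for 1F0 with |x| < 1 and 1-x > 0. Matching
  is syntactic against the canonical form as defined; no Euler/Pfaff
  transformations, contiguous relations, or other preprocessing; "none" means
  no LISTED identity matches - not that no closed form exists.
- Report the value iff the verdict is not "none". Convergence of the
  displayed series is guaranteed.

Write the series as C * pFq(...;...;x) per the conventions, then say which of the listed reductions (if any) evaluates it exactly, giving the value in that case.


At argument -\frac{3}{7}: a 1F0 with upper {-\frac{3}{4}}, lower {-}, scaled by C = \frac{4}{11}. Verdict: binomial (I4) applies (the 1F0 binomial series: exponent 3/4, x = -\frac{3}{7}). Sum: \frac{4}{11} \cdot \left(\frac{10}{7}\right)^{\frac{3}{4}}.

Key observation: t_0 being \frac{4}{11}, k + 1/2 divides numerator and denominator alike; C = 4/11, x = -3/7 after cancelling.
Term ratio: r(k) = -\frac{3}{7} * (k-\frac{3}{4}) / [(k+1)] - rational in k, leading ratio -\frac{3}{7}; with t_0 = \frac{4}{11}, classification follows.


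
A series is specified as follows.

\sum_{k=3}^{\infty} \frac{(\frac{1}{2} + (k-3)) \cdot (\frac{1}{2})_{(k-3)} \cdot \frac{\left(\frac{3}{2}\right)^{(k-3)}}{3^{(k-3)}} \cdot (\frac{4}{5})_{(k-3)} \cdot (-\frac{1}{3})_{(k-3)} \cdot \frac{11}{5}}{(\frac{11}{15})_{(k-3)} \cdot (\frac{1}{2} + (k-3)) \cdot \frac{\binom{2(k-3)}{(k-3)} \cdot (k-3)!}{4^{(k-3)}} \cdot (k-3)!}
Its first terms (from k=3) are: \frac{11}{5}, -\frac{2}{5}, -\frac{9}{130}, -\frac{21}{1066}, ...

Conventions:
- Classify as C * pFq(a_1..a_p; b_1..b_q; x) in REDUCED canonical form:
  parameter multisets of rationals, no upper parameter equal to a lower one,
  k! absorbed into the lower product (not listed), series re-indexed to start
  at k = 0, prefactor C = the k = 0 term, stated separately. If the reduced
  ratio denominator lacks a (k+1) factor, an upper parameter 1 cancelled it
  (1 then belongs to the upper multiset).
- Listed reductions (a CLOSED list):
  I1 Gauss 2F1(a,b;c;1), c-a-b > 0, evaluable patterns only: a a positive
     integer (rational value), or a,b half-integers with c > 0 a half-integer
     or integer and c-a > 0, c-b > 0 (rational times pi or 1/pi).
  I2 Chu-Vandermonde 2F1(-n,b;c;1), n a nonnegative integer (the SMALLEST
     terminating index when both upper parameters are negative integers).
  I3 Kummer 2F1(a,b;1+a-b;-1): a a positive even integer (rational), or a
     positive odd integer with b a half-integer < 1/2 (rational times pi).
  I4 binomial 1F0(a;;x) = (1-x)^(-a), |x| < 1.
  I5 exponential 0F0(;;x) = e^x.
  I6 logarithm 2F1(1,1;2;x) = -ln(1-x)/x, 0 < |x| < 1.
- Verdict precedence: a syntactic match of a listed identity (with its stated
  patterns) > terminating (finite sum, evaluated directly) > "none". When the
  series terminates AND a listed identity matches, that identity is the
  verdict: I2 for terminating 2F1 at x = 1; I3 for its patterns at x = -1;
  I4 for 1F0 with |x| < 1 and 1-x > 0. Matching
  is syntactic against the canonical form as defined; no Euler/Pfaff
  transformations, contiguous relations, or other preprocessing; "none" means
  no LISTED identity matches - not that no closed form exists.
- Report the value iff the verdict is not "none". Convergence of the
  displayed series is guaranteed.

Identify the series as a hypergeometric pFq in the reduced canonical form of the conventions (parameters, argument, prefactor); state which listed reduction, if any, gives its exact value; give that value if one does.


At argument \frac{1}{2}: a 2F1 with upper {-\frac{1}{3}, \frac{4}{5}}, lower {\frac{11}{15}}, scaled by C = \frac{11}{5}. Verdict: none here - no I1-I6 shape fits x = \frac{1}{2} with lower {\frac{11}{15}}.

The tell: t_0 being \frac{11}{5}, the two k-th powers (C = 11/5, x = 1/2) combine into one argument.
Adjacent-term ratio: r(k) = \frac{1}{2} * (k-\frac{1}{3}) (k+\frac{4}{5}) / [(k+\frac{11}{15}) (k+1)] - poly over poly, x = \frac{1}{2} from leading terms; C = \frac{11}{5} at k = 0.


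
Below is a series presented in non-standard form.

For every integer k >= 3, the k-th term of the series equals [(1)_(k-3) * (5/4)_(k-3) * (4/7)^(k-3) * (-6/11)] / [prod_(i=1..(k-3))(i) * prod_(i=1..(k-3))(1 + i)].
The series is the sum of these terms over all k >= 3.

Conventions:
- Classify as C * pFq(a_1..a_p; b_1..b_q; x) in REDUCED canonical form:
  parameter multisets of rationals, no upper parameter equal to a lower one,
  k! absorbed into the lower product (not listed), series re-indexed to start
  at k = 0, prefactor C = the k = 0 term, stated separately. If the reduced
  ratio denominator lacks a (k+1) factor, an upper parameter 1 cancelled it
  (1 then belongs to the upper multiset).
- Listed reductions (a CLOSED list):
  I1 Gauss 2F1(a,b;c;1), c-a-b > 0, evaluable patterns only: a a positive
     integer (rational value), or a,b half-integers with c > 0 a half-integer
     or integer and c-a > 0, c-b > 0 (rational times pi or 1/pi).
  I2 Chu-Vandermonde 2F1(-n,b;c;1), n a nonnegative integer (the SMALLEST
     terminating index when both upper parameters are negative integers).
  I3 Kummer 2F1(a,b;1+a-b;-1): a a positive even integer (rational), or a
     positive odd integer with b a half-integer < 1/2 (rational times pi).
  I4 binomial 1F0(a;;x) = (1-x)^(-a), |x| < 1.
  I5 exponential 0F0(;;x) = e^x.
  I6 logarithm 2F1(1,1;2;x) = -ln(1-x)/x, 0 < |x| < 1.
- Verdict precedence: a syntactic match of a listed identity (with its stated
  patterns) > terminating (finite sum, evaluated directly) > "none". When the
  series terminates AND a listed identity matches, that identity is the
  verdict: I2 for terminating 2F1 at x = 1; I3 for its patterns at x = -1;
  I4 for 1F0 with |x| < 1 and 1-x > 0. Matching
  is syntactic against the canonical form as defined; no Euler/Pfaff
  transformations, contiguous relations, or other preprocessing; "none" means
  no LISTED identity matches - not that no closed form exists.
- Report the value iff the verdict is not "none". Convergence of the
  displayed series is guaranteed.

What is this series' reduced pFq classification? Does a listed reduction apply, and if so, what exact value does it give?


Reduced: x = 4/7, 2F1, upper = {1, 5/4}, lower = {2}, C = -6/11. Verdict: none - at argument 4/7 the multisets {1, 5/4} ; {2} match no listed identity.

Key step: x = (4/7) and the product of the first k integers (C = -6/11) is k!.
Term ratio: r(k) = (4/7) * (k+1) (k+5/4) / [(k+2) (k+1)] - rational in k. x = (4/7); t_0 = -6/11; negate the roots.


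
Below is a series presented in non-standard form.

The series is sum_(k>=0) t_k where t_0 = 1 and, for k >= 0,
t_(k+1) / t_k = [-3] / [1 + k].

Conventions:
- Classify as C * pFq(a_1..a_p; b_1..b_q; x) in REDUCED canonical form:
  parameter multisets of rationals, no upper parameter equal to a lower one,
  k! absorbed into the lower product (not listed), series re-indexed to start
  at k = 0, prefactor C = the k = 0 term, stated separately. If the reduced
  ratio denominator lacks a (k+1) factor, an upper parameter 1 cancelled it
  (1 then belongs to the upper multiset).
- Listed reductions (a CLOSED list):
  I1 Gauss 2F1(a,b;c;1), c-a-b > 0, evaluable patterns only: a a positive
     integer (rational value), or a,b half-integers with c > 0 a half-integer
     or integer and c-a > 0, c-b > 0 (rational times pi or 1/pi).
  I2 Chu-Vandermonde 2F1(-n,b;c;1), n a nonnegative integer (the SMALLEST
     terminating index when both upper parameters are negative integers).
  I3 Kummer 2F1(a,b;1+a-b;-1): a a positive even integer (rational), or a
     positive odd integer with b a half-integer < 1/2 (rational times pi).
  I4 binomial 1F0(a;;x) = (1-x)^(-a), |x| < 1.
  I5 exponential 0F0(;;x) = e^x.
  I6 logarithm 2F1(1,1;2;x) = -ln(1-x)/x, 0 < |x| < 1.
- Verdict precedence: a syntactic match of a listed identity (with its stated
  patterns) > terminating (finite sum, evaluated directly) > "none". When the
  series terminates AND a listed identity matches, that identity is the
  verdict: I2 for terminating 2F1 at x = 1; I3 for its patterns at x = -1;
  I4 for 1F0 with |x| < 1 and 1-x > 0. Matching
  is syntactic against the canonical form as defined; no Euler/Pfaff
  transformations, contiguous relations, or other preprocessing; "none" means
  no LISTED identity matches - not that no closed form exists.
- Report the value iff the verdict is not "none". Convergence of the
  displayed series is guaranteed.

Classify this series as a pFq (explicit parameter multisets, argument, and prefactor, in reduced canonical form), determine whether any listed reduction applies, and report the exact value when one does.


This is 1 * 0F0(-; -; -3) in reduced canonical form. Verdict at x = -3: the I5 exponential reduction matches (the 0F0 exponential series at x = -3). Exact value: e^(-3).

Key step: from the first term 1: factor the ratio over Q (C = 1): negated roots = parameters.
Adjacent-term ratio: r(k) = (-3) * 1 / [(k+1)] - poly over poly, x = (-3) from leading terms; C = 1 at k = 0.


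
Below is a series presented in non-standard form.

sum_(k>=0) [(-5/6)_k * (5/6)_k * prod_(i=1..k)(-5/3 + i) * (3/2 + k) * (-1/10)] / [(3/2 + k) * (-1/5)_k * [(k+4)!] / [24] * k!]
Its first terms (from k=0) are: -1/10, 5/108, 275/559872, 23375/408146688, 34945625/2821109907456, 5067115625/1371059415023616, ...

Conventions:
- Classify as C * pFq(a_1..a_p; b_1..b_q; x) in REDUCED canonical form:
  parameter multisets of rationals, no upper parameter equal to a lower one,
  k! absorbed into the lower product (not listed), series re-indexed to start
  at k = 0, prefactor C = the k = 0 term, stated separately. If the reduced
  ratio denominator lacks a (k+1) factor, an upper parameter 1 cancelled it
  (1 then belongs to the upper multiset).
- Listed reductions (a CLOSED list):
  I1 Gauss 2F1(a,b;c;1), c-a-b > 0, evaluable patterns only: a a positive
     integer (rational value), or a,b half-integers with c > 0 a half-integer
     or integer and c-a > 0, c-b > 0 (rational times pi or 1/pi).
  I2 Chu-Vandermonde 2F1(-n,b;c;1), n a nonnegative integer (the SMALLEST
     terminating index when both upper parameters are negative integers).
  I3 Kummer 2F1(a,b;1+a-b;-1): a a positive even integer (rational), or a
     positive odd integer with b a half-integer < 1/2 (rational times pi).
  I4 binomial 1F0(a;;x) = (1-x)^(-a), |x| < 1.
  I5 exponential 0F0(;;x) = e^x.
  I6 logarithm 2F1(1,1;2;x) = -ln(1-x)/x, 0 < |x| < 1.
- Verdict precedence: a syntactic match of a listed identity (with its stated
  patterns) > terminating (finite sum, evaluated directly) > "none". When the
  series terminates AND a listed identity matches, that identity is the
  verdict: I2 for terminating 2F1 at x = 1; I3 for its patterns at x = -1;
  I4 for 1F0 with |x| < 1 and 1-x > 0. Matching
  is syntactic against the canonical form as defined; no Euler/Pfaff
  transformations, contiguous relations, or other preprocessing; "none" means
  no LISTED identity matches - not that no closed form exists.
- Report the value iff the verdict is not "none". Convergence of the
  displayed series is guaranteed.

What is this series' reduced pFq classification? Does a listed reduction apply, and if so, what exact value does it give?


Reduced: x = 1, 3F2, upper = {-5/6, -2/3, 5/6}, lower = {-1/5, 5}, C = -1/10. Verdict: none. A 3F2 with upper {-5/6, -2/3, 5/6} fits none of I1-I6 at x = 1; the sum runs forever.

First insight: t_0 being -1/10, the factor k + 3/2 cancels (top and bottom), leaving prefactor -1/10.
Step ratio: r(k) = 1 * (k-5/6) (k-2/3) (k+5/6) / [(k-1/5) (k+5) (k+1)] - poly over poly, x = 1 from leading terms; C = -1/10 at k = 0.


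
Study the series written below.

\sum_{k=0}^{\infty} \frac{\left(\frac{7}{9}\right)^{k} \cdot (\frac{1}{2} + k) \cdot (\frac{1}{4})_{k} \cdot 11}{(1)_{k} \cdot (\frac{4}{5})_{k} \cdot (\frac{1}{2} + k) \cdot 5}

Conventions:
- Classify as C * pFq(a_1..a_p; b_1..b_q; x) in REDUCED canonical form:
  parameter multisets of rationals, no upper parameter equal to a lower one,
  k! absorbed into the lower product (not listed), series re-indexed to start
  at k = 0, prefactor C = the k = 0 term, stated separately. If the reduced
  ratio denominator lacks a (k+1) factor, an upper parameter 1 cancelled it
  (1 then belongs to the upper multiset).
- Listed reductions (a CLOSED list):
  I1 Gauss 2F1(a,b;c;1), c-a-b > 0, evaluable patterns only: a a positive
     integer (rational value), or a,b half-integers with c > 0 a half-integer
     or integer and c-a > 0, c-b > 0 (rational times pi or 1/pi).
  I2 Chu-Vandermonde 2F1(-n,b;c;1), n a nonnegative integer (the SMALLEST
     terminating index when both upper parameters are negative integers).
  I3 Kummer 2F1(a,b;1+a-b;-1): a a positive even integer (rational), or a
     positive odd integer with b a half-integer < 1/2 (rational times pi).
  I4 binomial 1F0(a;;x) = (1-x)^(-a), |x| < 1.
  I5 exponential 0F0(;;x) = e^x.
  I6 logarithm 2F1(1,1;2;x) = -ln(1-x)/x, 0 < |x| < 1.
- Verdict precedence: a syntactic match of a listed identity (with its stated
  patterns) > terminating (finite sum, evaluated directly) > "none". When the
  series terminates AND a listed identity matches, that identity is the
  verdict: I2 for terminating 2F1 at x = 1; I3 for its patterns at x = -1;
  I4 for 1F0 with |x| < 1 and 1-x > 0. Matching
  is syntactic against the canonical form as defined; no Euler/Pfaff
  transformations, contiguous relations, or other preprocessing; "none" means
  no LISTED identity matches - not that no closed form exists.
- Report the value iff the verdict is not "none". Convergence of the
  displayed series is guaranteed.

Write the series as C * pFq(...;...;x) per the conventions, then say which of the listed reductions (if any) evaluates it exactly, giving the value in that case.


The series (x = \frac{7}{9}) is 1F1: upper {\frac{1}{4}}, lower {\frac{4}{5}}, prefactor \frac{11}{5}. Verdict: none - this 1F1 at x = \frac{7}{9} matches no listed pattern, and upper {\frac{1}{4}} holds no stopper.

Structural cue: from the first term \frac{11}{5}: striking the common factor k + 1/2 reduces the term (C = 11/5, x = 7/9).
Step ratio: r(k) = \frac{7}{9} * (k+\frac{1}{4}) / [(k+\frac{4}{5}) (k+1)] ; factor over Q: parameters, x = \frac{7}{9}, and C = \frac{11}{5}.


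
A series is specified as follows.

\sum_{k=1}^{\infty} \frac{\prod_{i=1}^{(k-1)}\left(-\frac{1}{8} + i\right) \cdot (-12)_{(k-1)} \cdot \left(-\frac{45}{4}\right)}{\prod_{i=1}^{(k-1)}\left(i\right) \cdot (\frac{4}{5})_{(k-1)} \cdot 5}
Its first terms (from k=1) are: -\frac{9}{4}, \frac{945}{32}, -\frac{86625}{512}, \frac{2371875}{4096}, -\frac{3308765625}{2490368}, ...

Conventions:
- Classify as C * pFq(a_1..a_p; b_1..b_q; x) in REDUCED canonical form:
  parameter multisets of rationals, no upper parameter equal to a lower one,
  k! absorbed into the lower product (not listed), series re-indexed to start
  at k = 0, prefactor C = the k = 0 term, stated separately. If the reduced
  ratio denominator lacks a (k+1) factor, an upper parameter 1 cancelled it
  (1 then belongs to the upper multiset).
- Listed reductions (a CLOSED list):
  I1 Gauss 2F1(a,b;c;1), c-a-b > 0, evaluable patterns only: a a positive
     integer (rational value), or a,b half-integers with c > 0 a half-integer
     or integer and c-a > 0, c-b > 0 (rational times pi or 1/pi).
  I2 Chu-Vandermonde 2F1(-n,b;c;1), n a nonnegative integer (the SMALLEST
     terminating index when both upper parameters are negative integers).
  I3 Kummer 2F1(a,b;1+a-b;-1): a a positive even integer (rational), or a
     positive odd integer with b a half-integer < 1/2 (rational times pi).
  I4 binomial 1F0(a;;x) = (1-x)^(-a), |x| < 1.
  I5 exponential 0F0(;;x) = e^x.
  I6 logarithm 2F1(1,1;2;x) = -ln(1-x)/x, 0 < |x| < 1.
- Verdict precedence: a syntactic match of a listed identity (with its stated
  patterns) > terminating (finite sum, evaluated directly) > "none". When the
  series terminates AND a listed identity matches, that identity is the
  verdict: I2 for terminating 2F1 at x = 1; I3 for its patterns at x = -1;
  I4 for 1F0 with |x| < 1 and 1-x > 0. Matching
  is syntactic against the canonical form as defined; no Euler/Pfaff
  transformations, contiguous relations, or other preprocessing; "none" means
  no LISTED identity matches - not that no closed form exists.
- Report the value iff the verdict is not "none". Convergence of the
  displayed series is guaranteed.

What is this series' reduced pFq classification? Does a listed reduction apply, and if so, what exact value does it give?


Classification (C = -\frac{9}{4}): 2F1 with upper {-12, \frac{7}{8}}, lower {\frac{4}{5}}, argument x = 1. Verdict at x = 1: the Chu-Vandermonde identity I2 matches (terminating 2F1 at x = 1 with n = 12, b = 7/8, c = \frac{4}{5}). Hence: \frac{72485655054613193}{3371225796063526912}.

First insight: t_0 being -\frac{9}{4}, the constant factors (C = -9/4) combine into one prefactor.
Step ratio: r(k) = 1 * (k-12) (k+\frac{7}{8}) / [(k+\frac{4}{5}) (k+1)] ; factor over Q: parameters, x = 1, and C = -\frac{9}{4}.


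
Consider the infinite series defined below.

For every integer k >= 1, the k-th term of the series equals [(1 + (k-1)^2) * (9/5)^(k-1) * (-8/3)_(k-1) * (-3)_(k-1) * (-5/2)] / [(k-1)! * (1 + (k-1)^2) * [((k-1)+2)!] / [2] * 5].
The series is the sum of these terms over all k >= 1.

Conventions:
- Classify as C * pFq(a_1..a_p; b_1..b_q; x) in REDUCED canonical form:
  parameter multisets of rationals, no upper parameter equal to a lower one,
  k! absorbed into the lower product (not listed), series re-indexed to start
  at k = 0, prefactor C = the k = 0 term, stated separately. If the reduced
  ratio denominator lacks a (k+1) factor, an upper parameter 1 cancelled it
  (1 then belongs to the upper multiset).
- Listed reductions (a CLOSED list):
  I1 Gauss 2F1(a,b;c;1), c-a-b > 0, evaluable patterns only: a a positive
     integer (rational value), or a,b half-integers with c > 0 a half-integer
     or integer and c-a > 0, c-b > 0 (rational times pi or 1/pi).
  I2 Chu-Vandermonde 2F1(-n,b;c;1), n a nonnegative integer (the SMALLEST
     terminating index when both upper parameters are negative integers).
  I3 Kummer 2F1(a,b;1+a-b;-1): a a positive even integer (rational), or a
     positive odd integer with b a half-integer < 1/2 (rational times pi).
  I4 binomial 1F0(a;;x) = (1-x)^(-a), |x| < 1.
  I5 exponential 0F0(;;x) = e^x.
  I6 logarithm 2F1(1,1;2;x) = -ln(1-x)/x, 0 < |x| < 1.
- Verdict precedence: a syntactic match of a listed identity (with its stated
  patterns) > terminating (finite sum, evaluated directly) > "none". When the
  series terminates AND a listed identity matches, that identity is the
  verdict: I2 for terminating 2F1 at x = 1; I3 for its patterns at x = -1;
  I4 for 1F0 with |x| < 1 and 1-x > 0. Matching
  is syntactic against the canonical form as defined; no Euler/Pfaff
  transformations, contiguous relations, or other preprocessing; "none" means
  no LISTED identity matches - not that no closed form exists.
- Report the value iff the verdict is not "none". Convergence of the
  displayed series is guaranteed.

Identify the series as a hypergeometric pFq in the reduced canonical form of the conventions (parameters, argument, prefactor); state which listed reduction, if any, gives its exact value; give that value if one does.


x = 9/5 here; the reduced form reads 2F1, upper {-3, -8/3}, lower {3}, C = -1/2. Verdict: terminating at k = 3: the factor (-3)_k kills every later term; summing the 4 survivors is exact. Sum: -1211/250.

Structural cue: x = (9/5) and striking the common factor k^2 + 1 reduces the term (C = -1/2, x = 9/5).
Consecutive-term ratio: r(k) = (9/5) * (k-3) (k-8/3) / [(k+3) (k+1)] - rational in k. x = (9/5); t_0 = -1/2; negate the roots.


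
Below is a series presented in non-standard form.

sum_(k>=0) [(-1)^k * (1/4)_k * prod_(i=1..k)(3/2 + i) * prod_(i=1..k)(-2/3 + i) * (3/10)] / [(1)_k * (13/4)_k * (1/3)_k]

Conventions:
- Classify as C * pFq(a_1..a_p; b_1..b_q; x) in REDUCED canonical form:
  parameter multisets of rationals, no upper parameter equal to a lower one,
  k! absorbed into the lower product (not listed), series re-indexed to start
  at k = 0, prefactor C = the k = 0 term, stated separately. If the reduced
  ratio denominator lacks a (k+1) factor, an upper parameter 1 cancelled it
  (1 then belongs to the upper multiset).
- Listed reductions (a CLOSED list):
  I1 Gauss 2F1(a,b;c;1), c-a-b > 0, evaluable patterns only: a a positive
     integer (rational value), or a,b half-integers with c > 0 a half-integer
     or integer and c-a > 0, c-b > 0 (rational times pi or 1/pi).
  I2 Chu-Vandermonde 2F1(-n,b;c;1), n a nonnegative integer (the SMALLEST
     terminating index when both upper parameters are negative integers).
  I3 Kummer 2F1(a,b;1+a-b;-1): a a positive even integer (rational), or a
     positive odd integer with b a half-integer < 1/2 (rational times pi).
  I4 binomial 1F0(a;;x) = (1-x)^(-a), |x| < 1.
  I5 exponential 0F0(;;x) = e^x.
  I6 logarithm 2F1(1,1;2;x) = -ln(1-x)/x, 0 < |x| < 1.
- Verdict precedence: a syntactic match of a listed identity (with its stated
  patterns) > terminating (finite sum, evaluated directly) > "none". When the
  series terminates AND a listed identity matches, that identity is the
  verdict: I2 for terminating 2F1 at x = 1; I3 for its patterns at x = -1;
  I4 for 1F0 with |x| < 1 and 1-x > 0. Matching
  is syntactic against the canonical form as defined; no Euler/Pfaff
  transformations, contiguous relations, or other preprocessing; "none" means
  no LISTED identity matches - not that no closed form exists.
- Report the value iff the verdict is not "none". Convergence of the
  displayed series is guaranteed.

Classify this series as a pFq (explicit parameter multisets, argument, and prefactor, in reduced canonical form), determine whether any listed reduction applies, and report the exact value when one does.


With C = 3/10: the canonical form is 2F1(1/4, 5/2; 13/4; -1). Verdict: none. A 2F1 with upper {1/4, 5/2} fits none of I1-I6 at x = -1; the sum runs forever.

First insight: with t_0 = 3/10, (1)_k (C = 3/10) is k! itself.
Term ratio: r(k) = (-1) * (k+1/4) (k+5/2) / [(k+13/4) (k+1)] ; factor over Q: parameters, x = (-1), and C = 3/10.


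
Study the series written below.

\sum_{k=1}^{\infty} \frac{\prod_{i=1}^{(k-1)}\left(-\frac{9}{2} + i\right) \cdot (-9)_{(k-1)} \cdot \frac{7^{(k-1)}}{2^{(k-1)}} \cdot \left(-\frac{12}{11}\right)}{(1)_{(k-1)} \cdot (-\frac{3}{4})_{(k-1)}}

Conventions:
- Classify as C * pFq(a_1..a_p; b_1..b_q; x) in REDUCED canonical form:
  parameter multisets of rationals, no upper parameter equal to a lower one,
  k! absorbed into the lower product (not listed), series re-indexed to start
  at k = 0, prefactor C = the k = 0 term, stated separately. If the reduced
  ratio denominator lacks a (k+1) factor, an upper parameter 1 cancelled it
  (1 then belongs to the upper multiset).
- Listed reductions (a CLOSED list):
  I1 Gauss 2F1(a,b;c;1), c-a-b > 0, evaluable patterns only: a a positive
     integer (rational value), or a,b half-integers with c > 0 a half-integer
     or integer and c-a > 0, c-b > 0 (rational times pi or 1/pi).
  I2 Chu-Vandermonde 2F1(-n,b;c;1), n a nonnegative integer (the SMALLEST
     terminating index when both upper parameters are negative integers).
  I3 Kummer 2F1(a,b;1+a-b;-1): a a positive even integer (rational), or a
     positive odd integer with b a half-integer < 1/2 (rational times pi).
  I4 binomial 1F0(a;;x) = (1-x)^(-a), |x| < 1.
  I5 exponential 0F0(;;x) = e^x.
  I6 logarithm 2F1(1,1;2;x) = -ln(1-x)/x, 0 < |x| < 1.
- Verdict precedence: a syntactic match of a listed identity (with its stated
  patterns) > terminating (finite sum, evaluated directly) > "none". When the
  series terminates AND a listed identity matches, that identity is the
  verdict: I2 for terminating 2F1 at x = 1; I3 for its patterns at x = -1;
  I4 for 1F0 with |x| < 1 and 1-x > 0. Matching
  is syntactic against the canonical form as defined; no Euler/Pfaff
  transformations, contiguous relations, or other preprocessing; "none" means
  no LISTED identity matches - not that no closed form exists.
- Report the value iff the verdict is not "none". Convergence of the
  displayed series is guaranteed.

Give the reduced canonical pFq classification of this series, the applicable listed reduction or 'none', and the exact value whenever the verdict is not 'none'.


With C = -\frac{12}{11}: the canonical form is 2F1(-9, -\frac{7}{2}; -\frac{3}{4}; \frac{7}{2}). Verdict: terminating - upper -9 stops the sum at k = 9; the 10 terms are added exactly. Exact value: \frac{149403301248}{352495}.

Key step: x = \frac{7}{2} and the running product (C = -12/11, x = 7/2) telescopes to a rising factorial.
Ratio: r(k) = \frac{7}{2} * (k-9) (k-\frac{7}{2}) / [(k-\frac{3}{4}) (k+1)] - rational; roots negated = parameters, x = \frac{7}{2}, C = -\frac{12}{11}.


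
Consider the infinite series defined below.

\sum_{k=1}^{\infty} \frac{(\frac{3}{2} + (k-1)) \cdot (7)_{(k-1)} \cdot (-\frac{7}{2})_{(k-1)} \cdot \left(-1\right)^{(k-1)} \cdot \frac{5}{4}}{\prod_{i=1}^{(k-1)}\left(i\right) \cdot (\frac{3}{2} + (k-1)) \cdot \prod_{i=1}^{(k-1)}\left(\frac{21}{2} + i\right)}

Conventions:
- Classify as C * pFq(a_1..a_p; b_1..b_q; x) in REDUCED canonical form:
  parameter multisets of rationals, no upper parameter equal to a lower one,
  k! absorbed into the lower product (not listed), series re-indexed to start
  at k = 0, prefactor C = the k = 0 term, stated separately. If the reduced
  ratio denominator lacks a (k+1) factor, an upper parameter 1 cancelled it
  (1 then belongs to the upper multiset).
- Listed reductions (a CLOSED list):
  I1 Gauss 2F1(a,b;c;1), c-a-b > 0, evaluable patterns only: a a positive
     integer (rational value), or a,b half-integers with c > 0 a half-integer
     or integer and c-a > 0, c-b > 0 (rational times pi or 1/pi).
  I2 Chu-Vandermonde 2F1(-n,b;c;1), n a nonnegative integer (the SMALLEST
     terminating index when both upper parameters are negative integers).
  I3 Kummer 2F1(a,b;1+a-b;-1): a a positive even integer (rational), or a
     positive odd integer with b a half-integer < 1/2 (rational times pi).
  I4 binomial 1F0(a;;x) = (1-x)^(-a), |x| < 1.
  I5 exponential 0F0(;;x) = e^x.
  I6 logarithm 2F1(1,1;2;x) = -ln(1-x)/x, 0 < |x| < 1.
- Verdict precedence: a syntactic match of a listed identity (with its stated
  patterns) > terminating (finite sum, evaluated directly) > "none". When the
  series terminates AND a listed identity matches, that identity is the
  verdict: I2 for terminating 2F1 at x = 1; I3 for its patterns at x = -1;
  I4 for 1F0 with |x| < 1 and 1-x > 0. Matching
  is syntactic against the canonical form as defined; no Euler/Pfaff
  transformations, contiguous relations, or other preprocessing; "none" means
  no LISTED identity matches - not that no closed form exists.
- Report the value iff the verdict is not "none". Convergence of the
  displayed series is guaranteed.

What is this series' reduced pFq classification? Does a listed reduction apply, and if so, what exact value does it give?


Classification (C = \frac{5}{4}): 2F1 with upper {-\frac{7}{2}, 7}, lower {\frac{23}{2}}, argument x = -1. Verdict: this is the Kummer evaluation I3 (x = -1; c = \frac{23}{2} equals 1+a-b for upper {-\frac{7}{2}, 7}: listed pattern). Exact value: \frac{72747675}{33554432} \cdot \pi.

First insight: with t_0 = \frac{5}{4}, the lower running product (prefactor 5/4) is a rising factorial.
Consecutive-term ratio: r(k) = -1 * (k-\frac{7}{2}) (k+7) / [(k+\frac{23}{2}) (k+1)] ; factor over Q: parameters, x = -1, and C = \frac{5}{4}.


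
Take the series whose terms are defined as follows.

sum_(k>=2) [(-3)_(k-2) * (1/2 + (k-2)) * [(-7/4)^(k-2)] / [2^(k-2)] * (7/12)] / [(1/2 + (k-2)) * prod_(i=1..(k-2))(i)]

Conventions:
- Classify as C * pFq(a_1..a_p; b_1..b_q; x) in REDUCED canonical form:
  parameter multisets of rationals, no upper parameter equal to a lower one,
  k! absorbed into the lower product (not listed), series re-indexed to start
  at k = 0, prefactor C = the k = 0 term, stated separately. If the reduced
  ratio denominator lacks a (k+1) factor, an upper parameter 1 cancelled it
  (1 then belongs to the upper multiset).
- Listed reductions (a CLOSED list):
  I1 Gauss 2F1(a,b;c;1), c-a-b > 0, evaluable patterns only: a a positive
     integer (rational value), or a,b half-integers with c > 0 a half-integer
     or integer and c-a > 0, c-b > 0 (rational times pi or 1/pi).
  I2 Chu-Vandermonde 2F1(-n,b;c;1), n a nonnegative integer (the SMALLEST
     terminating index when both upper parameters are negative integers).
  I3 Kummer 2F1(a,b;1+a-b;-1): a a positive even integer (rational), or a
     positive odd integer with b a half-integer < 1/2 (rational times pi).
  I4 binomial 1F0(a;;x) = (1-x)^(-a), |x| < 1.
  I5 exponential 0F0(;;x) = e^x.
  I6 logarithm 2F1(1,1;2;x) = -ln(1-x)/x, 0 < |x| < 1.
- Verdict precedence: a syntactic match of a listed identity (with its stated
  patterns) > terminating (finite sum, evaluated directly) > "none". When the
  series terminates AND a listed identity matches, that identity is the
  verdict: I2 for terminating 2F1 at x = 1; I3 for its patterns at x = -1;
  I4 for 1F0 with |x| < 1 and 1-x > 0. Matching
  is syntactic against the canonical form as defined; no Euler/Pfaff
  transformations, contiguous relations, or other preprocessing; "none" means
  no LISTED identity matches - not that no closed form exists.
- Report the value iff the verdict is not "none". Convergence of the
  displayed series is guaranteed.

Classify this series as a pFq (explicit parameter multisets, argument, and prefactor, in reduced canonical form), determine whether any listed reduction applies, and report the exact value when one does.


The tell: with t_0 = 7/12, the product of the first k integers (C = 7/12, x = -7/8) is k!.
Adjacent-term ratio: r(k) = (-7/8) * (k-3) / [(k+1)] ; factor over Q: parameters, x = (-7/8), and C = 7/12.

Classification (C = 7/12): 1F0 with upper {-3}, lower {-}, argument x = -7/8. Verdict: the I4 binomial reduction matches (the 1F0 binomial series: exponent 3, x = -7/8). Hence: 7875/2048.
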